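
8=8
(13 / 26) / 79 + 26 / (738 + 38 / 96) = 232627 / 5599994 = 0.04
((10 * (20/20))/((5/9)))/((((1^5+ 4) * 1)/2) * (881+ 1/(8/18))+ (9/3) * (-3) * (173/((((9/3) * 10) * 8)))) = 1440/176131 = 0.01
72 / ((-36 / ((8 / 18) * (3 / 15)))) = -8 / 45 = -0.18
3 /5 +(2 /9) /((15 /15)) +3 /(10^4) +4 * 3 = 1154027 /90000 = 12.82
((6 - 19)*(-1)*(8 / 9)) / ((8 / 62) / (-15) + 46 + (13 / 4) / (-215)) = 2772640 / 11031549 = 0.25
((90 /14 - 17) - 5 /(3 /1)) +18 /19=-4505 /399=-11.29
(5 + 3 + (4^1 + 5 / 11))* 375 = 51375 / 11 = 4670.45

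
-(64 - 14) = -50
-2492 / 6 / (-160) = 623 / 240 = 2.60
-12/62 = -6/31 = -0.19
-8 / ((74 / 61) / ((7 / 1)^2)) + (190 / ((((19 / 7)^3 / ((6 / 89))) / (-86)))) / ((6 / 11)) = -504191184 / 1188773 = -424.13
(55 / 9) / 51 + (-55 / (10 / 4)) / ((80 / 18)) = -44341 / 9180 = -4.83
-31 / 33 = -0.94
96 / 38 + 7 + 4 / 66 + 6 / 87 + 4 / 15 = 300703 / 30305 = 9.92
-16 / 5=-3.20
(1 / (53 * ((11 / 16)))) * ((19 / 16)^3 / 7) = 6859 / 1044736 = 0.01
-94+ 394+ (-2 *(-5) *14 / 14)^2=400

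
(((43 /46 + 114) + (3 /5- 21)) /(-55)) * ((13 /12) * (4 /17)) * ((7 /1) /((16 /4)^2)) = -116389 /607200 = -0.19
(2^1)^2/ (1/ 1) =4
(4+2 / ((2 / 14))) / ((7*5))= 18 / 35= 0.51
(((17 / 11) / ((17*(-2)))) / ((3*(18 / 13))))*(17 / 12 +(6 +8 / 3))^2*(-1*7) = 7.79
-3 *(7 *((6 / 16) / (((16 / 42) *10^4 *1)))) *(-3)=3969 / 640000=0.01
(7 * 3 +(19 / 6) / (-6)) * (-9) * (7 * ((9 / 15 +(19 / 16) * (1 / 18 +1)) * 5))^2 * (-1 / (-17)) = -15132538729 / 331776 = -45610.71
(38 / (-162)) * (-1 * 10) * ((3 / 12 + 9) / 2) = 3515 / 324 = 10.85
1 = 1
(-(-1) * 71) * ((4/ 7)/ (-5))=-284/ 35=-8.11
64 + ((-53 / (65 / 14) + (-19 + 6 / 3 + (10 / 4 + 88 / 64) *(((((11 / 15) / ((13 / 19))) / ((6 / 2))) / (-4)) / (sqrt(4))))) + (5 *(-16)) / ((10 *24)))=1313329 / 37440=35.08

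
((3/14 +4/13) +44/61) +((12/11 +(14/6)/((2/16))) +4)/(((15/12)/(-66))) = -69562729/55510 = -1253.16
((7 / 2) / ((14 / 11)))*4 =11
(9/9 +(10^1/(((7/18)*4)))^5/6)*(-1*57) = -3507950373/33614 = -104359.80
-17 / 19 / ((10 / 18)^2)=-1377 / 475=-2.90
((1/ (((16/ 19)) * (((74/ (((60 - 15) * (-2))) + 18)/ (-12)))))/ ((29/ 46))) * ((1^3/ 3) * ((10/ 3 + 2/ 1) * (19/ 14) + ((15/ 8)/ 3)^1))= -8659155/ 2510704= -3.45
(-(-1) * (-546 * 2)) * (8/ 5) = -8736/ 5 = -1747.20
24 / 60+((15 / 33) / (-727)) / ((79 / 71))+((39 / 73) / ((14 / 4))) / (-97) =62294824247 / 156572983105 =0.40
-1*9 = -9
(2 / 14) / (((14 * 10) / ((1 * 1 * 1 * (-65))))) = -13 / 196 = -0.07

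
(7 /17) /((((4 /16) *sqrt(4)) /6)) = 84 /17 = 4.94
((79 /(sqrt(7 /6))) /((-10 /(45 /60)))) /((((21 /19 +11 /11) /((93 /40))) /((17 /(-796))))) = 7119243 * sqrt(42) /356608000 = 0.13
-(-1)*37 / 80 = 37 / 80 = 0.46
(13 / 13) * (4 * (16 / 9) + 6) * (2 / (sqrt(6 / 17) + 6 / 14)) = -28084 / 423 + 11564 * sqrt(102) / 1269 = 25.64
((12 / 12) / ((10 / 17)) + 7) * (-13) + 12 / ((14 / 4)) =-7677 / 70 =-109.67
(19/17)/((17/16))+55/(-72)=5993/20808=0.29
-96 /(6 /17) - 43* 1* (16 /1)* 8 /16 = -616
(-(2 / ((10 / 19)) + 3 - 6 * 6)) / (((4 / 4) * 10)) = 73 / 25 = 2.92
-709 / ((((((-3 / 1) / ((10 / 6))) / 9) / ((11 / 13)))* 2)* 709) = 55 / 26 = 2.12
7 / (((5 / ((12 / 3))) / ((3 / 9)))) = 28 / 15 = 1.87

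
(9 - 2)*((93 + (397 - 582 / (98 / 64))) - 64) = 2250 / 7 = 321.43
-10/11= -0.91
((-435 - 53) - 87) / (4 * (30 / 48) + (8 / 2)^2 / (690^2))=-136878750 / 595133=-230.00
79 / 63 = 1.25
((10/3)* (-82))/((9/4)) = -3280/27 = -121.48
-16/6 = -8/3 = -2.67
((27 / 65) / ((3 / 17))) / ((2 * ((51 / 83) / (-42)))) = -80.45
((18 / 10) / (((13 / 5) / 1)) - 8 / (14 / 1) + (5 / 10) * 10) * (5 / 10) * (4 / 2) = 5.12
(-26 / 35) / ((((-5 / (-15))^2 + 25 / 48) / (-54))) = 15552 / 245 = 63.48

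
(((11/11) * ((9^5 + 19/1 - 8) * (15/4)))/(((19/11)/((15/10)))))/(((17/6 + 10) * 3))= 4995.68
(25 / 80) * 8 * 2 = 5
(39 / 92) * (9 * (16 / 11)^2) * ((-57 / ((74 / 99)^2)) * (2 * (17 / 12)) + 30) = -7966753704 / 3809927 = -2091.05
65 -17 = 48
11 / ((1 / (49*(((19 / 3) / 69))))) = 10241 / 207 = 49.47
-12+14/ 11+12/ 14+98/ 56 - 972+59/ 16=-1202965/ 1232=-976.43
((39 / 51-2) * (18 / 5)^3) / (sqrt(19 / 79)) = -122472 * sqrt(1501) / 40375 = -117.52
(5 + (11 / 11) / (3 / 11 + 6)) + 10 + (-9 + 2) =563 / 69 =8.16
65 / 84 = 0.77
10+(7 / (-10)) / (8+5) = 1293 / 130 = 9.95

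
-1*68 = -68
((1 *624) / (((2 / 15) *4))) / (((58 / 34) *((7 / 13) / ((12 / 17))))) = 182520 / 203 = 899.11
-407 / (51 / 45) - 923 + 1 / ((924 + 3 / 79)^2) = -1282.12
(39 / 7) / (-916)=-39 / 6412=-0.01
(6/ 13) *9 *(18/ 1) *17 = 16524/ 13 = 1271.08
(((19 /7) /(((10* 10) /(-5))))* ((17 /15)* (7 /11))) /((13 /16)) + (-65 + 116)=50.88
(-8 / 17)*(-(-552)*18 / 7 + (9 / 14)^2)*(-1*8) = 4452624 / 833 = 5345.29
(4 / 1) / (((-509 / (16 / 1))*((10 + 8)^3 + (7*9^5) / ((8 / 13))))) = -512 / 2758838535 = -0.00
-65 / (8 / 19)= -154.38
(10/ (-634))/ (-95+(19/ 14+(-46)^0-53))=70/ 646363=0.00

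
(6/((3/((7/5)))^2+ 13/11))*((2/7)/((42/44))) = 121/389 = 0.31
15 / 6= 5 / 2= 2.50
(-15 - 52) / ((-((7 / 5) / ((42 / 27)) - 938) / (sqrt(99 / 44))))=-1005 / 9371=-0.11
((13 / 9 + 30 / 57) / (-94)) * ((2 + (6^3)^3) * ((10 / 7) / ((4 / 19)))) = -8490460565 / 5922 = -1433715.06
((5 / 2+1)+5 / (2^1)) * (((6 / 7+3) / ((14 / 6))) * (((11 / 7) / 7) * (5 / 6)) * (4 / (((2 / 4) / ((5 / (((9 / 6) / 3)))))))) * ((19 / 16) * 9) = 3809025 / 2401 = 1586.43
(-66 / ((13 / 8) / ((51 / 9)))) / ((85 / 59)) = -10384 / 65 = -159.75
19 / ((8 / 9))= 171 / 8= 21.38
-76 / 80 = -19 / 20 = -0.95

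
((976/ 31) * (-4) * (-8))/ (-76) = -7808/ 589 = -13.26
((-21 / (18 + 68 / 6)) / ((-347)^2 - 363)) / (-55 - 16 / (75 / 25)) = 189 / 1912092688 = 0.00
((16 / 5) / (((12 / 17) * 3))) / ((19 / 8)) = 544 / 855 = 0.64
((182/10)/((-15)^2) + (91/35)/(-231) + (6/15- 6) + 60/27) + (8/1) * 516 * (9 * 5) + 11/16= 257459727787/1386000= 185757.38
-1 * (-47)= 47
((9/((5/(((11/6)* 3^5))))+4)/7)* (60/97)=48354/679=71.21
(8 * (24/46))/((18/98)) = 1568/69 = 22.72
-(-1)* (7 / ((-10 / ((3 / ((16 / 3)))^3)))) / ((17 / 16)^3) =-5103 / 49130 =-0.10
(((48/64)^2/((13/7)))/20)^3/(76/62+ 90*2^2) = 7751457/806158532608000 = 0.00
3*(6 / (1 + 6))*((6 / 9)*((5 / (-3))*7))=-20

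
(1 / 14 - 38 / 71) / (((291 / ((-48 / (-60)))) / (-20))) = 3688 / 144627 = 0.03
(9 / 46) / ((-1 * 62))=-9 / 2852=-0.00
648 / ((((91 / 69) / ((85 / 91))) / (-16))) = -7343.11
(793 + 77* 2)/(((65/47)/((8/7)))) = 356072/455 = 782.58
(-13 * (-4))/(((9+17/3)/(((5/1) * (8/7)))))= 1560/77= 20.26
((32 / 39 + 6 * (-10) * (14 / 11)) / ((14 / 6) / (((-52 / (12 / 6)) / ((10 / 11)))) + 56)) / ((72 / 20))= -81020 / 215901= -0.38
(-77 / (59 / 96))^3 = -403911180288 / 205379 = -1966662.51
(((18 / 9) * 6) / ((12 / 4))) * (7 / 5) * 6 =168 / 5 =33.60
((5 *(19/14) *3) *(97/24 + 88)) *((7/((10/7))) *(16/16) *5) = 1468985/32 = 45905.78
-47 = -47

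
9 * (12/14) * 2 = 108/7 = 15.43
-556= -556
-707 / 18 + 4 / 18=-703 / 18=-39.06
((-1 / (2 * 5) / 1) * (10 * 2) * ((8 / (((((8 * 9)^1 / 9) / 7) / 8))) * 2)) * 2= -448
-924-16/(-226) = -104404/113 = -923.93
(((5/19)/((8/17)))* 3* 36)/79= 2295/3002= 0.76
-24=-24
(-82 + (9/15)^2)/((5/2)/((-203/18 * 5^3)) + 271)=-0.30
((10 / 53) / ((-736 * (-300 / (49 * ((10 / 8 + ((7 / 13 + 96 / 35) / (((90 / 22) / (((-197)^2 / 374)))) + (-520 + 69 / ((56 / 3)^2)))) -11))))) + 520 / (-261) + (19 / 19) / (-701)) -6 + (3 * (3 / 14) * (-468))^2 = 335756174683651873260673 / 3709725713680896000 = 90507.01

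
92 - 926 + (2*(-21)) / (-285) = -79216 / 95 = -833.85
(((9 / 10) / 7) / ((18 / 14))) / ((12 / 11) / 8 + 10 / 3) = 33 / 1145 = 0.03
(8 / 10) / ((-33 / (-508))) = 2032 / 165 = 12.32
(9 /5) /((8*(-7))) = -9 /280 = -0.03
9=9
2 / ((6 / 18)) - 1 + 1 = 6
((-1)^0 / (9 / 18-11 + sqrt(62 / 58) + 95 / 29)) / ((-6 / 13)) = 754 * sqrt(899) / 515895 + 157963 / 515895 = 0.35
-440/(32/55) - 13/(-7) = -21123/28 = -754.39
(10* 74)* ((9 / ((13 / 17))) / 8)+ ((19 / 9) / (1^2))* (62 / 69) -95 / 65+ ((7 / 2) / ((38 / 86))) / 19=3175205504 / 2914353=1089.51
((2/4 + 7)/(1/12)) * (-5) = -450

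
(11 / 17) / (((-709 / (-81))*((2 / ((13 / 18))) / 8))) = 2574 / 12053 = 0.21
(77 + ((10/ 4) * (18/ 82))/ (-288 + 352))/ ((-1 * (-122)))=0.63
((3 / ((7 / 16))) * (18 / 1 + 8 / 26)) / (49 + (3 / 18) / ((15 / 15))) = 9792 / 3835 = 2.55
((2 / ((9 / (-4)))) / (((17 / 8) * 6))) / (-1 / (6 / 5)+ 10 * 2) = -64 / 17595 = -0.00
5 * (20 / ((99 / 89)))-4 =8504 / 99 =85.90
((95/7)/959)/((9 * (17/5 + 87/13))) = 6175/39633552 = 0.00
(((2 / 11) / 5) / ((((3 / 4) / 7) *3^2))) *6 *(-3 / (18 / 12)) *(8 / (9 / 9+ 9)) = -896 / 2475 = -0.36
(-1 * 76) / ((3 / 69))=-1748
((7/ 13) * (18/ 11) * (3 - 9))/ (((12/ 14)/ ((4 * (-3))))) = 10584/ 143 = 74.01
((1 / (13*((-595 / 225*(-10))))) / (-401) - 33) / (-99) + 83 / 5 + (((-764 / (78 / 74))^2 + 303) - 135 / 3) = 525639.71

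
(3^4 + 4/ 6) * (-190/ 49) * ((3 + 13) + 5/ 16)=-41325/ 8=-5165.62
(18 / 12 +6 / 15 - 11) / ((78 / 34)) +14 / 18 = -287 / 90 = -3.19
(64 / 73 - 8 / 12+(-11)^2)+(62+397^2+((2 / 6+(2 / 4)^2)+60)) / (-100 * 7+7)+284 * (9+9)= 434105927 / 86724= 5005.60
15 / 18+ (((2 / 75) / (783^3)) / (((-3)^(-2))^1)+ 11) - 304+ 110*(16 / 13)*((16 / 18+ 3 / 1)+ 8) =137024119340377 / 104010548850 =1317.41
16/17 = 0.94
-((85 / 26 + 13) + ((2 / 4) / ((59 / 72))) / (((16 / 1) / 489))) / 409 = -107127 / 1254812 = -0.09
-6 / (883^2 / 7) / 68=-21 / 26509426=-0.00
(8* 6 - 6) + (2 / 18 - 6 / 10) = 1868 / 45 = 41.51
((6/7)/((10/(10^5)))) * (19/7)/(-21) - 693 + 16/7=-616915/343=-1798.59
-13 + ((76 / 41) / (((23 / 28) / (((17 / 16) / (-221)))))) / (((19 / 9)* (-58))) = -9243223 / 711022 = -13.00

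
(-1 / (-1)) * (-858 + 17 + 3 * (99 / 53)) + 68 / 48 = -530411 / 636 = -833.98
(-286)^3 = -23393656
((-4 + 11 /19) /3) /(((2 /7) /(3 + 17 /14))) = -3835 /228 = -16.82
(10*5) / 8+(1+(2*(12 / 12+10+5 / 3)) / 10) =587 / 60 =9.78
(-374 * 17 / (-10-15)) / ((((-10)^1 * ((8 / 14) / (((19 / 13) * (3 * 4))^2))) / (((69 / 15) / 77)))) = -86384412 / 105625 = -817.84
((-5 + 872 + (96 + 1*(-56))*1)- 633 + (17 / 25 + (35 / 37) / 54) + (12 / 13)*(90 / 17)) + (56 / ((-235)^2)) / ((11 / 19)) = 74994914811851 / 268235446050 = 279.59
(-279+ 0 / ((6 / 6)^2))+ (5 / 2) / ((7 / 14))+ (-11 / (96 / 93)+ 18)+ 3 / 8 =-8521 / 32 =-266.28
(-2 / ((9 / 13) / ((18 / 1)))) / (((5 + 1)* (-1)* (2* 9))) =13 / 27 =0.48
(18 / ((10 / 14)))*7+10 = 932 / 5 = 186.40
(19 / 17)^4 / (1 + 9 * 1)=130321 / 835210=0.16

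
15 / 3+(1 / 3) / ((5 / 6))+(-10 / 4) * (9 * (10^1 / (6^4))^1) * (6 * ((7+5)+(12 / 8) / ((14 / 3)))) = -8327 / 1120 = -7.43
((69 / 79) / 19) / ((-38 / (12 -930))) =31671 / 28519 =1.11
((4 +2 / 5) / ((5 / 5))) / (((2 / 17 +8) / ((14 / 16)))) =0.47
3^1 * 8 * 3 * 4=288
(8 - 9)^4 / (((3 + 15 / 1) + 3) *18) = 1 / 378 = 0.00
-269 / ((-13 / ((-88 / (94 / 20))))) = -236720 / 611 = -387.43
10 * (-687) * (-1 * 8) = 54960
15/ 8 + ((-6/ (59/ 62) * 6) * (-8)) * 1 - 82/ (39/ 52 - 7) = 3748141/ 11800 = 317.64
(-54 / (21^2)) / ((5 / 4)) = -24 / 245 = -0.10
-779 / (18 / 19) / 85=-14801 / 1530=-9.67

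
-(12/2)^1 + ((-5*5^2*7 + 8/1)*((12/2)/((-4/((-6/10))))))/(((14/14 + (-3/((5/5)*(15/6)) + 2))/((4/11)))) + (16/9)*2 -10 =-16838/99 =-170.08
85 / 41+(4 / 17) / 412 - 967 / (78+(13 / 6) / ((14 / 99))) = -1554800128 / 187589883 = -8.29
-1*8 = -8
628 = 628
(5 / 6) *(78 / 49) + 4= 261 / 49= 5.33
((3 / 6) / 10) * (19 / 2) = 0.48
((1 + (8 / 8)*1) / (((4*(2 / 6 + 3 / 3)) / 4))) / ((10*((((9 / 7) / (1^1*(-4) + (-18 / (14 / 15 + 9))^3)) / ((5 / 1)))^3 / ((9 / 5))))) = -15643.63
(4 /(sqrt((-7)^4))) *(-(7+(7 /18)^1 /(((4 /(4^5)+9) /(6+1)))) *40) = -23.84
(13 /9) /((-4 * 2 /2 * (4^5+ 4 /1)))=-13 /37008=-0.00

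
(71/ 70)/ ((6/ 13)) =923/ 420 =2.20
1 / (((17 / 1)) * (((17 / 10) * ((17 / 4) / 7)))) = 280 / 4913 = 0.06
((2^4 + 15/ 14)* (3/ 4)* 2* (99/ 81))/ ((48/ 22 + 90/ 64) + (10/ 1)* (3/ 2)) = 231352/ 137403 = 1.68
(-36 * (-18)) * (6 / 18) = 216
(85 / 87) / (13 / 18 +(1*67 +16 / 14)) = 3570 / 251633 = 0.01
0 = 0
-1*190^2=-36100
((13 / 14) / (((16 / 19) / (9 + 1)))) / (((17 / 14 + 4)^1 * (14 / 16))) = 1235 / 511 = 2.42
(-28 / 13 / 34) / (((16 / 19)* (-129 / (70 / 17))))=4655 / 1938612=0.00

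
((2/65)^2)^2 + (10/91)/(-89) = -13721282/11120939375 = -0.00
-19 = -19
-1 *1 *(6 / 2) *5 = -15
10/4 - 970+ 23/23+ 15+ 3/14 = -6659/7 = -951.29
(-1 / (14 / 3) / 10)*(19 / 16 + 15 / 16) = -51 / 1120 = -0.05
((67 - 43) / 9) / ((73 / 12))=32 / 73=0.44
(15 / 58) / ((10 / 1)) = 3 / 116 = 0.03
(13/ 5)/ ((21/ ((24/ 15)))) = 104/ 525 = 0.20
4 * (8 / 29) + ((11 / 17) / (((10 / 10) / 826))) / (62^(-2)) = 1012871480 / 493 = 2054506.04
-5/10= -1/2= -0.50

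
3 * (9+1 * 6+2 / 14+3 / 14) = 645 / 14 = 46.07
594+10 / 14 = 4163 / 7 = 594.71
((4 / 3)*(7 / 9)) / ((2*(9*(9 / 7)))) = 98 / 2187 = 0.04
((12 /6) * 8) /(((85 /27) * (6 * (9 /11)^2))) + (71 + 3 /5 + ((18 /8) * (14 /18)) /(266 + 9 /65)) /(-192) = 3023333999 /3387836160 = 0.89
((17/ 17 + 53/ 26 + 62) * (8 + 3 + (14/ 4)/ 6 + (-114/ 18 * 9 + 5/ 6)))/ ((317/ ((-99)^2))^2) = -28967893376895/ 10450856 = -2771820.16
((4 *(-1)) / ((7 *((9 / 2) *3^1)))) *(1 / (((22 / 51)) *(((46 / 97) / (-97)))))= 319906 / 15939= 20.07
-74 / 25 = -2.96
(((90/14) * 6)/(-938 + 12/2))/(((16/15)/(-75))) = 151875/52192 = 2.91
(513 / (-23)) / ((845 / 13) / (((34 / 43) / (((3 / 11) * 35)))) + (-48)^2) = -63954 / 8856311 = -0.01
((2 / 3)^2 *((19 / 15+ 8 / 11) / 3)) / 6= 658 / 13365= 0.05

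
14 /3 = 4.67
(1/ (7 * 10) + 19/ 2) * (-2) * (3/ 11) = -1998/ 385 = -5.19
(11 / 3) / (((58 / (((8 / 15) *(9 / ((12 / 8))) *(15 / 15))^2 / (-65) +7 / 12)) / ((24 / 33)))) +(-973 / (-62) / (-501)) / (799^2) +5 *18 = 252366996154394687 / 2803467926990250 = 90.02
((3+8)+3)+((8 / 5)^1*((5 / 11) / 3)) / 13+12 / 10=32644 / 2145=15.22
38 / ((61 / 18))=684 / 61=11.21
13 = 13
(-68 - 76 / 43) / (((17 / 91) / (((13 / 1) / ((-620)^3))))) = 3549 / 174217768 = 0.00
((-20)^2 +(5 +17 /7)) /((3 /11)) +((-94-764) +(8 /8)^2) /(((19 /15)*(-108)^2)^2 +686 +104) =171199893977923 /114598934814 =1493.90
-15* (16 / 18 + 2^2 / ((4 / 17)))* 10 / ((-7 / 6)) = 2300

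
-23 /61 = -0.38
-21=-21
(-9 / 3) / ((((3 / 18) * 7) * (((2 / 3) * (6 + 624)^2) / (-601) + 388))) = 5409 / 109942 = 0.05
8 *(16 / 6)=64 / 3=21.33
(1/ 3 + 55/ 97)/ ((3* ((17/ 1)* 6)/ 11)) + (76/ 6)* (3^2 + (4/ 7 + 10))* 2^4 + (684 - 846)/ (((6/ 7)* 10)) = 12303156301/ 3116610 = 3947.61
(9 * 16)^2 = 20736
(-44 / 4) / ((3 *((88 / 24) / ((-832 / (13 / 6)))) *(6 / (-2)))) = -128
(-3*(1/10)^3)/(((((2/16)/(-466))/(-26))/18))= -654264/125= -5234.11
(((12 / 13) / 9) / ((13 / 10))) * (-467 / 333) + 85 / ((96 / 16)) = 14.06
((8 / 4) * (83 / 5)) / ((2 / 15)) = 249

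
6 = 6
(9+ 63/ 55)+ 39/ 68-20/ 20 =36349/ 3740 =9.72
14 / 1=14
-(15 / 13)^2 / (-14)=225 / 2366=0.10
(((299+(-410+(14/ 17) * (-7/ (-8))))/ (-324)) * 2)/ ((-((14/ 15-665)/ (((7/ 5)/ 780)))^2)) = -7499/ 1507927367606400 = -0.00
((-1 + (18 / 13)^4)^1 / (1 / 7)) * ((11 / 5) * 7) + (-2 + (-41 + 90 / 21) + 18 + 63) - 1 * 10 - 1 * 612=-58237779 / 199927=-291.30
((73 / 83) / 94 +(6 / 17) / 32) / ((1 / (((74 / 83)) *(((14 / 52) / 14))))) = 800347 / 2289793376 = 0.00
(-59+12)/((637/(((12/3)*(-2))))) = 376/637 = 0.59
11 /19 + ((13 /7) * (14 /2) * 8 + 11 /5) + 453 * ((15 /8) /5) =210257 /760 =276.65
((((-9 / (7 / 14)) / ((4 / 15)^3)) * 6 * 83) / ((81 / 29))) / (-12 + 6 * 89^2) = -902625 / 253408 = -3.56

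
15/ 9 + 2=11/ 3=3.67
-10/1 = -10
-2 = -2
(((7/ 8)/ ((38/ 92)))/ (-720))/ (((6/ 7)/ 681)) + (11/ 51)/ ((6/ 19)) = -3078373/ 1860480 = -1.65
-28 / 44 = -7 / 11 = -0.64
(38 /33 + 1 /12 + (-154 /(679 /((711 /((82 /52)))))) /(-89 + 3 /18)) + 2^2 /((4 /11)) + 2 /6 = 98429497 /7174508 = 13.72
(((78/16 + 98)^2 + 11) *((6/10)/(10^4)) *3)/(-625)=-6102297/2000000000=-0.00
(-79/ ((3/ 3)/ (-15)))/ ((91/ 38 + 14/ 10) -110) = -225150/ 20179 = -11.16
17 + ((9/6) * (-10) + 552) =554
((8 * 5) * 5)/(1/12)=2400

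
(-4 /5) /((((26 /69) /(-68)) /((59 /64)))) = 69207 /520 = 133.09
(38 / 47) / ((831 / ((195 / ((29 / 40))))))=98800 / 377551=0.26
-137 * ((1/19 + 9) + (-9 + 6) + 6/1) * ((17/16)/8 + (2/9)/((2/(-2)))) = 147.63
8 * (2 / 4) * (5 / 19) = 20 / 19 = 1.05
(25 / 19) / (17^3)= 25 / 93347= 0.00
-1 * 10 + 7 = -3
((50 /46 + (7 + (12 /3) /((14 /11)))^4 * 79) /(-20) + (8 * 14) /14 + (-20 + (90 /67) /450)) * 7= -1547242209941 /5285630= -292726.17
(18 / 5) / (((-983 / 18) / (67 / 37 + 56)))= -693036 / 181855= -3.81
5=5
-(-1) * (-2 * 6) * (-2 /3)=8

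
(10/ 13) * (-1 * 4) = -40/ 13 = -3.08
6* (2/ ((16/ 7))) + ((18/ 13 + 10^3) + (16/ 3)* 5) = 161195/ 156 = 1033.30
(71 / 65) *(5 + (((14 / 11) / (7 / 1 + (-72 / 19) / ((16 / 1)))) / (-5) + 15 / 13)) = 79795764 / 11944075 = 6.68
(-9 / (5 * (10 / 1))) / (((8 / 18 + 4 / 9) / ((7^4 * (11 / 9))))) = -237699 / 400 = -594.25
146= 146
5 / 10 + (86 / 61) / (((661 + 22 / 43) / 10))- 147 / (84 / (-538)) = 326908714 / 347029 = 942.02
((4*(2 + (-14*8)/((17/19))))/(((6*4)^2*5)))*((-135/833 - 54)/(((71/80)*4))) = 5248611/2010862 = 2.61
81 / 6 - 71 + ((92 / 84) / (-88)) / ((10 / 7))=-151823 / 2640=-57.51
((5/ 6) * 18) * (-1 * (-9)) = 135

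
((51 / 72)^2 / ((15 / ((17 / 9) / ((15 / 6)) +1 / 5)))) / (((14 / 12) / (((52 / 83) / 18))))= 161551 / 169419600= 0.00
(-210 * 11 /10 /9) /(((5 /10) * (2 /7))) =-539 /3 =-179.67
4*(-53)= -212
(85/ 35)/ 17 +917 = 6420/ 7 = 917.14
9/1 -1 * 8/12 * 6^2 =-15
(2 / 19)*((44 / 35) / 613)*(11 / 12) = 242 / 1222935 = 0.00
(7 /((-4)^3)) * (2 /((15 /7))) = -49 /480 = -0.10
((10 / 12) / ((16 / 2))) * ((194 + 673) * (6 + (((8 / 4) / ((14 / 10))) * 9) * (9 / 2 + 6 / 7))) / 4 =5301705 / 3136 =1690.59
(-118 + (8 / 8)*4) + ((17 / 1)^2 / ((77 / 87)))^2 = 631494543 / 5929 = 106509.45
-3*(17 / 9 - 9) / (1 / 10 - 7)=-640 / 207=-3.09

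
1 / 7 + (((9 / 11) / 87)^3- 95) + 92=-649234991 / 227232313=-2.86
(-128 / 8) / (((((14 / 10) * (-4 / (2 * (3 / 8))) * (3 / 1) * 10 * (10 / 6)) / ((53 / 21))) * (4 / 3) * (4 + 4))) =159 / 15680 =0.01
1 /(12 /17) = 17 /12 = 1.42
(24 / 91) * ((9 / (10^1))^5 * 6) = 531441 / 568750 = 0.93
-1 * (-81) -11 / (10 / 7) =73.30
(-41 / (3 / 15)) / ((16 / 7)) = -1435 / 16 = -89.69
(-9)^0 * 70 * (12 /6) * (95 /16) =3325 /4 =831.25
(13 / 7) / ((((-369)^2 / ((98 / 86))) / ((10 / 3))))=910 / 17564769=0.00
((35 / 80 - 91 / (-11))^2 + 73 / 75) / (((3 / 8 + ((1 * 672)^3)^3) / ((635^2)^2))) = 1161012024772516075 / 2596988627634068570738603886624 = 0.00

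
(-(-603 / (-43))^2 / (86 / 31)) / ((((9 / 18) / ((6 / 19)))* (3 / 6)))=-135262548 / 1510633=-89.54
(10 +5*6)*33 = 1320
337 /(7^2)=337 /49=6.88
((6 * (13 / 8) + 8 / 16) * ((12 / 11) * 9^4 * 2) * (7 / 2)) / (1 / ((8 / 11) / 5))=74697.80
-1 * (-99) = 99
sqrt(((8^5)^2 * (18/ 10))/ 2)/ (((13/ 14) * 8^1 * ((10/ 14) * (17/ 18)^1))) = 6203.22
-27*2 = -54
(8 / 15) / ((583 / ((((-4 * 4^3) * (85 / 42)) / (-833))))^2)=655360 / 1079665225947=0.00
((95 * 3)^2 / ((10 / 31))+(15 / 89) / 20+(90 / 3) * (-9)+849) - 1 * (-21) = 89853513 / 356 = 252397.51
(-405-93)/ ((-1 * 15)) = 166/ 5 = 33.20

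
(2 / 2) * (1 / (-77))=-1 / 77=-0.01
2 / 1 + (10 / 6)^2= 43 / 9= 4.78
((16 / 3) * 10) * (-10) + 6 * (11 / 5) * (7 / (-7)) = -8198 / 15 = -546.53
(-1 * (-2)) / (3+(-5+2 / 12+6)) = 0.48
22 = 22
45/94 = 0.48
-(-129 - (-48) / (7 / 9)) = 471 / 7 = 67.29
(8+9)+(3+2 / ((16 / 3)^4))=655441 / 32768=20.00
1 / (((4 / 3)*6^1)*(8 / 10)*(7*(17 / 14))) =5 / 272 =0.02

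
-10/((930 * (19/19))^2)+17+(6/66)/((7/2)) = 113388313/6659730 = 17.03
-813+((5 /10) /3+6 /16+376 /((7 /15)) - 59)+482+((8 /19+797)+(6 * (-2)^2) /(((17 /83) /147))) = 1000553177 /54264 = 18438.62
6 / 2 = 3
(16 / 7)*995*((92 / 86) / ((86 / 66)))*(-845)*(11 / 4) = -56157043800 / 12943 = -4338796.55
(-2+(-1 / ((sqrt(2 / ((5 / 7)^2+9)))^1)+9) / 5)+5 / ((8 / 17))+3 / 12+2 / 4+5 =647 / 40- sqrt(233) / 35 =15.74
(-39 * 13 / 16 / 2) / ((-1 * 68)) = 507 / 2176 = 0.23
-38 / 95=-2 / 5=-0.40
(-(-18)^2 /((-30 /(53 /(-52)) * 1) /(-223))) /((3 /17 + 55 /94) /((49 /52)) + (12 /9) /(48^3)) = 518134291508736 /170595957935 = 3037.20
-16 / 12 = -4 / 3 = -1.33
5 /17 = 0.29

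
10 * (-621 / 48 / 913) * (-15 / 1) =2.13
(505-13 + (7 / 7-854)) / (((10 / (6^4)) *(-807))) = 77976 / 1345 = 57.97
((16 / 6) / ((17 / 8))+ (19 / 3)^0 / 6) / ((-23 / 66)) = -1595 / 391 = -4.08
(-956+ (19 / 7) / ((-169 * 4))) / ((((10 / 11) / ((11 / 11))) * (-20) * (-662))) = -49761921 / 626516800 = -0.08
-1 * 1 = -1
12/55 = 0.22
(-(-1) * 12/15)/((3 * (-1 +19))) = 2/135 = 0.01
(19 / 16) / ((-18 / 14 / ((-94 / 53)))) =6251 / 3816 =1.64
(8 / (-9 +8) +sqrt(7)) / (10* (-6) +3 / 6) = 16 / 119 - 2* sqrt(7) / 119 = 0.09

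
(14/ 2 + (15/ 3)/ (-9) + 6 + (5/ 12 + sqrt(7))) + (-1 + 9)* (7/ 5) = 26.71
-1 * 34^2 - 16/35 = -1156.46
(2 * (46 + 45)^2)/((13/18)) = 22932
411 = 411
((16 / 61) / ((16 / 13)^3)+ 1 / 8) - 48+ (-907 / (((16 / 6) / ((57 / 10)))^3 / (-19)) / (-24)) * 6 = -5262250157943 / 124928000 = -42122.26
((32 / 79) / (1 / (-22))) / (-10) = 352 / 395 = 0.89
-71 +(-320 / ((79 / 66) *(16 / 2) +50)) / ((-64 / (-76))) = -77.38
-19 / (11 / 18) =-342 / 11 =-31.09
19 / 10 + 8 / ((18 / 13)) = 691 / 90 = 7.68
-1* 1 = -1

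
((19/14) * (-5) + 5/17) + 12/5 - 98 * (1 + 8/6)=-830947/3570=-232.76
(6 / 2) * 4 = 12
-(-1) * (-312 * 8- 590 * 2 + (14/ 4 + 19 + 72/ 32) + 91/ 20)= -36467/ 10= -3646.70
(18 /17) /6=3 /17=0.18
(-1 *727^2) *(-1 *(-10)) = -5285290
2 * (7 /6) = 7 /3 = 2.33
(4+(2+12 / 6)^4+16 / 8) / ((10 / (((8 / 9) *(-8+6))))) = -2096 / 45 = -46.58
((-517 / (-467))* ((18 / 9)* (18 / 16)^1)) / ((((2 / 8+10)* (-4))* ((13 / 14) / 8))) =-0.52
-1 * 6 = -6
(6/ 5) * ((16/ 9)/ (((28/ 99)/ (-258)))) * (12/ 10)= -408672/ 175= -2335.27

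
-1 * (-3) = 3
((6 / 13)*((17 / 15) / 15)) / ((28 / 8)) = 68 / 6825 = 0.01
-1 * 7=-7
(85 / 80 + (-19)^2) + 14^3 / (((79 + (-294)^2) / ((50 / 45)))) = 902214319 / 2491632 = 362.10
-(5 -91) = 86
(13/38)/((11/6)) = 0.19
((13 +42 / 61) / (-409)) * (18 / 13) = -15030 / 324337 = -0.05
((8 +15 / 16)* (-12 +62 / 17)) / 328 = -10153 / 44608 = -0.23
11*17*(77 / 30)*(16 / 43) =178.59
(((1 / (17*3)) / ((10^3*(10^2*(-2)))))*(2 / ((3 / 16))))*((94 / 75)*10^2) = -188 / 1434375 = -0.00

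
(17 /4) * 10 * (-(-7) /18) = 595 /36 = 16.53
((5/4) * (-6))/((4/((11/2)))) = -165/16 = -10.31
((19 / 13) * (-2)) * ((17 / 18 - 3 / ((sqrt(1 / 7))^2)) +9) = 3781 / 117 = 32.32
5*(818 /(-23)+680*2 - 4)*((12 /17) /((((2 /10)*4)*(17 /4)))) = 9111000 /6647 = 1370.69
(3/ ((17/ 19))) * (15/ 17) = 855/ 289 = 2.96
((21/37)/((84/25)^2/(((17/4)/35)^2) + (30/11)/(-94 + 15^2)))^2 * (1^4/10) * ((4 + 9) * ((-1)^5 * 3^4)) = -1118556977762849625/19332667553237076382472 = -0.00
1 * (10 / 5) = 2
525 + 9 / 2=1059 / 2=529.50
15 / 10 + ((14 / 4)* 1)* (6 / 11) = 3.41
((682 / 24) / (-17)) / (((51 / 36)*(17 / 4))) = -1364 / 4913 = -0.28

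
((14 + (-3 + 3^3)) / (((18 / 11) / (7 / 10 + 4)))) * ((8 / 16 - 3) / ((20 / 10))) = -136.43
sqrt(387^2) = 387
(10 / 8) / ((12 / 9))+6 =111 / 16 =6.94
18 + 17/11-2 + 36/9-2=215/11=19.55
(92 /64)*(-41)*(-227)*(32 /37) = 428122 /37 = 11570.86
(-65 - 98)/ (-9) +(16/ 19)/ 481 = 1489801/ 82251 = 18.11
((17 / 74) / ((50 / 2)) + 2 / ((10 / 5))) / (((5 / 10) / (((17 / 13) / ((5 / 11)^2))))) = 3840419 / 300625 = 12.77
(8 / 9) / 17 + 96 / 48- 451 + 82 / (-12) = -139469 / 306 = -455.78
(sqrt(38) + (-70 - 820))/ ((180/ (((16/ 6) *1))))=-356/ 27 + 2 *sqrt(38)/ 135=-13.09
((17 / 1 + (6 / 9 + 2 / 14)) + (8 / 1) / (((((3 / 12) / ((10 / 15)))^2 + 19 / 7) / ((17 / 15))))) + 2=3086816 / 134295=22.99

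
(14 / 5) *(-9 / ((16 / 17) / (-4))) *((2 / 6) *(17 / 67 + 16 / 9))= 29155 / 402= 72.52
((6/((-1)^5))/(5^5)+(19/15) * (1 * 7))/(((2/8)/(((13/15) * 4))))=17286256/140625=122.92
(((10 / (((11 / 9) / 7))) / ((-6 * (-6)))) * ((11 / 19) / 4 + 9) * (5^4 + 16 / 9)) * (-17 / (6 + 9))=-466538905 / 45144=-10334.46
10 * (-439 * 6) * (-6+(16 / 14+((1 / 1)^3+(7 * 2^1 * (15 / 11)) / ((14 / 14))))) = -401257.40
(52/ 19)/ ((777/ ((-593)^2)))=18285748/ 14763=1238.62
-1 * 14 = -14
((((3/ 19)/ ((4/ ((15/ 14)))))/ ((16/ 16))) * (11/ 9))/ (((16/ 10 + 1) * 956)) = 0.00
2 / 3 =0.67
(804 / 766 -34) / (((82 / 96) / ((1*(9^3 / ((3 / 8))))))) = -1177597440 / 15703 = -74991.88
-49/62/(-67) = 49/4154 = 0.01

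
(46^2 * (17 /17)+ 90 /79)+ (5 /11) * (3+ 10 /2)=1842954 /869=2120.78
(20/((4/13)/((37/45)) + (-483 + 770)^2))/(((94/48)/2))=461760/1862124443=0.00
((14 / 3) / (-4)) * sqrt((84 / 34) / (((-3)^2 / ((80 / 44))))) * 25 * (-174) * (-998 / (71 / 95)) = -962321500 * sqrt(39270) / 39831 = -4787727.56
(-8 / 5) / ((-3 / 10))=16 / 3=5.33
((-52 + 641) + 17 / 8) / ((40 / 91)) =430339 / 320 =1344.81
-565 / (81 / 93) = -17515 / 27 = -648.70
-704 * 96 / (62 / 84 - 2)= 2838528 / 53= 53557.13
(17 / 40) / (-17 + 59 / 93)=-1581 / 60880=-0.03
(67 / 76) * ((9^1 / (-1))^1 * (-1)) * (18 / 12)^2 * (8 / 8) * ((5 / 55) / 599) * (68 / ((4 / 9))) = 830331 / 2003056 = 0.41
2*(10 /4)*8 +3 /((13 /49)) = 667 /13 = 51.31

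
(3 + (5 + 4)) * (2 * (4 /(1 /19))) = 1824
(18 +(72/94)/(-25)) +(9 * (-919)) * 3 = -29134161/1175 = -24795.03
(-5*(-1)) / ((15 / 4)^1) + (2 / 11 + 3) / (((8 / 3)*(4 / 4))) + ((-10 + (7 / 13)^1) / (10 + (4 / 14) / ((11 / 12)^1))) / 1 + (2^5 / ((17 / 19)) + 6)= 1004645495 / 23162568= 43.37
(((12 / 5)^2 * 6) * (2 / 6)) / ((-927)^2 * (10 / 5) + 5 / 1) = 288 / 42966575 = 0.00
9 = 9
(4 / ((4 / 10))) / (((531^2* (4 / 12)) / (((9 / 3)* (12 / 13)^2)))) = 160 / 588289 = 0.00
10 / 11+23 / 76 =1013 / 836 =1.21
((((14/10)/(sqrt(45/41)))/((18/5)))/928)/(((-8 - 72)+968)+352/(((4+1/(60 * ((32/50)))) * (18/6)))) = 5411 * sqrt(205)/177635013120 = 0.00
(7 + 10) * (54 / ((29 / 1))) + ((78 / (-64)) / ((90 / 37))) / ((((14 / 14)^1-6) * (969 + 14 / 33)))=46988534239 / 1484382400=31.66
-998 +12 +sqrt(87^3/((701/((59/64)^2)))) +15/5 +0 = -983 +5133*sqrt(60987)/44864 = -954.75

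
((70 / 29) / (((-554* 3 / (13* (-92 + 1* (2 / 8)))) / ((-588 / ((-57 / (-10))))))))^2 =6694946053022500 / 209655010161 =31933.16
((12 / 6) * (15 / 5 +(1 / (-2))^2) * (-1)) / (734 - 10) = -13 / 1448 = -0.01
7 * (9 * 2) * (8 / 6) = 168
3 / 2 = 1.50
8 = 8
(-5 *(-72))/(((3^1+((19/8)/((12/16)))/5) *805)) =2160/17549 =0.12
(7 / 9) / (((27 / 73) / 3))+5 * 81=33316 / 81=411.31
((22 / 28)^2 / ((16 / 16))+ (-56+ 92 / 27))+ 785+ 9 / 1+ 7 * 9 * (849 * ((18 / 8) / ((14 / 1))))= 98834977 / 10584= 9338.15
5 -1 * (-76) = 81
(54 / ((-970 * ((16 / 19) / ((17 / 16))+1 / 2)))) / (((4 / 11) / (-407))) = 39043917 / 809950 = 48.21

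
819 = 819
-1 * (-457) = 457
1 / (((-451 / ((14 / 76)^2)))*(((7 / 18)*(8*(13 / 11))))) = -63 / 3078608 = -0.00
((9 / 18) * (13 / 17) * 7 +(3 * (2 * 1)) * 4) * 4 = 1814 / 17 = 106.71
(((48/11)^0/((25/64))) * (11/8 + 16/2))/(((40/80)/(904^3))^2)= 52394031382649634816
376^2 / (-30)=-70688 / 15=-4712.53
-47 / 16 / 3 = -47 / 48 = -0.98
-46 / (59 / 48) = -2208 / 59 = -37.42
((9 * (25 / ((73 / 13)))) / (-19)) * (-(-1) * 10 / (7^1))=-29250 / 9709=-3.01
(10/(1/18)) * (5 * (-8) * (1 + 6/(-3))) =7200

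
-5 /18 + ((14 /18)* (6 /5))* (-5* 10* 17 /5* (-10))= 28555 /18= 1586.39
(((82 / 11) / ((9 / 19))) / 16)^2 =606841 / 627264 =0.97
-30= -30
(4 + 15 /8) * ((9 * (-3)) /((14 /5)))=-6345 /112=-56.65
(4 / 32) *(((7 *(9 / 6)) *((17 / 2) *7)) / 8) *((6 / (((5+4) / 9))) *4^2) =7497 / 8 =937.12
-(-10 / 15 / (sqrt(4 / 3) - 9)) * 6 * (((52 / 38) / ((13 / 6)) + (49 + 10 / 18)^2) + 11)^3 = -7658805660.45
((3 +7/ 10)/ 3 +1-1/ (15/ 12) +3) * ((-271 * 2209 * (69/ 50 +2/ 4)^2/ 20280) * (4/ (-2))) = 175878342283/ 190125000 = 925.07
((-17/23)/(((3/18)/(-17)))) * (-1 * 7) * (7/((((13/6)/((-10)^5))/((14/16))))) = 44607150000/299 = 149187792.64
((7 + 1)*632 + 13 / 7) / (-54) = -35405 / 378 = -93.66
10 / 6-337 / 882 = 1133 / 882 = 1.28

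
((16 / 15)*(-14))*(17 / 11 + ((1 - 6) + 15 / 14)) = 5872 / 165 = 35.59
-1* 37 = -37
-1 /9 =-0.11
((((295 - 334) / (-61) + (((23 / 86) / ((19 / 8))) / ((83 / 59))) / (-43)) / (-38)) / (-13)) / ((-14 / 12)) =-48594831 / 43933458491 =-0.00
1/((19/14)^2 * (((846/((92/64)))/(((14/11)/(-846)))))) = -7889/5684216472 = -0.00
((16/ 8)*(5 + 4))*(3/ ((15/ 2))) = 36/ 5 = 7.20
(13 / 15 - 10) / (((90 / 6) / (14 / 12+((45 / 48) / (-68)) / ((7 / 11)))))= -3584057 / 5140800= -0.70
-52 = -52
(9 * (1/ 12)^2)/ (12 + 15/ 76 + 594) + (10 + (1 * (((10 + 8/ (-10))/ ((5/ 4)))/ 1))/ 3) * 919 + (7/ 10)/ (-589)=31055892648637/ 2713581900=11444.61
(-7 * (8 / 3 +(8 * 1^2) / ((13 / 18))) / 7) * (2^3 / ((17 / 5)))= -21440 / 663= -32.34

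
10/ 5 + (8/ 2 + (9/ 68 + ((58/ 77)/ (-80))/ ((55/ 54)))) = 6.12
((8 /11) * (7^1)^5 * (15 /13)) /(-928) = -252105 /16588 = -15.20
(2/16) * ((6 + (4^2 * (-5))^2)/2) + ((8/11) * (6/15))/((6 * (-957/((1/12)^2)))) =4551927431/11369160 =400.37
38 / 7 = 5.43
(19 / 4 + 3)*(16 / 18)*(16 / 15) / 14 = 496 / 945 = 0.52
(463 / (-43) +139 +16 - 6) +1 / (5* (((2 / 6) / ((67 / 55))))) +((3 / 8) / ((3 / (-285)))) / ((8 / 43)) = -39747823 / 756800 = -52.52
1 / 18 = 0.06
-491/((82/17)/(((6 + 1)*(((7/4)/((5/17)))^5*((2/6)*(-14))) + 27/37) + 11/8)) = 361126428096629489/14563200000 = 24797189.36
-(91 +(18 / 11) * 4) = -1073 / 11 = -97.55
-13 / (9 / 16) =-208 / 9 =-23.11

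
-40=-40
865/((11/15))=12975/11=1179.55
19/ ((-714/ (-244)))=2318/ 357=6.49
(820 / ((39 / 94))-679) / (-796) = -50599 / 31044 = -1.63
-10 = -10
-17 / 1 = -17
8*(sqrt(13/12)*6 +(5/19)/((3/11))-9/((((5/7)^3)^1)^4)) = -56697220797904/13916015625 +8*sqrt(39) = -4024.28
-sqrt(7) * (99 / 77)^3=-729 * sqrt(7) / 343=-5.62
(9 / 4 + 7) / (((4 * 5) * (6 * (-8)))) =-37 / 3840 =-0.01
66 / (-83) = -66 / 83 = -0.80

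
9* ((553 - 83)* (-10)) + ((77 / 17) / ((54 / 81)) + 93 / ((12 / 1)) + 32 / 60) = -43130621 / 1020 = -42284.92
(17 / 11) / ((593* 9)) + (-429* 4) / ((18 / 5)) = -27983653 / 58707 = -476.67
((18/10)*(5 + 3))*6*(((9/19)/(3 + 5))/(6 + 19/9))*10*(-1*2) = -17496/1387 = -12.61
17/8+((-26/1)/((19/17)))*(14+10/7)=-379627/1064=-356.79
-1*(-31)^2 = -961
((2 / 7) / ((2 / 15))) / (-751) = -0.00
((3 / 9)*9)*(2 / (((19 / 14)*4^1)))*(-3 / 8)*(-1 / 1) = 63 / 152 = 0.41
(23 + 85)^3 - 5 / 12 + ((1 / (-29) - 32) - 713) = 438120359 / 348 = 1258966.55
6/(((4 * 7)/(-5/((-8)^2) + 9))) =1713/896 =1.91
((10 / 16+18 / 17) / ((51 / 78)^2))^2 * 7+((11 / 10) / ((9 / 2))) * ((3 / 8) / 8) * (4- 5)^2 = 2516514746939 / 23172066240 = 108.60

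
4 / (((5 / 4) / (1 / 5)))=16 / 25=0.64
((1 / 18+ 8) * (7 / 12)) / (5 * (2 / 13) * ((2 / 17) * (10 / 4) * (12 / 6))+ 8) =224315 / 403488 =0.56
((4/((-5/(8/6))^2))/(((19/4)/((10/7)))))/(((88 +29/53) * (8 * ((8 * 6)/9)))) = 212/9362535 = 0.00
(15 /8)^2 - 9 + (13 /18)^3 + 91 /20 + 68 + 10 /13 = 206861137 /3032640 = 68.21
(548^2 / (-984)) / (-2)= 18769 / 123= 152.59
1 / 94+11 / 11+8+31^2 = 91181 / 94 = 970.01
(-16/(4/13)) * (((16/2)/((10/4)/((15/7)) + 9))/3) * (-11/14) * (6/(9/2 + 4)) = 54912/7259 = 7.56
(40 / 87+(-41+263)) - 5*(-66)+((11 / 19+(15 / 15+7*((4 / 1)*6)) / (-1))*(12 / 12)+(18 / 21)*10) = 4542892 / 11571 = 392.61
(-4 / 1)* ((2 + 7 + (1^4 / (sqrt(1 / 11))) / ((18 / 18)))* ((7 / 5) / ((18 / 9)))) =-126 / 5 - 14* sqrt(11) / 5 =-34.49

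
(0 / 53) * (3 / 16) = 0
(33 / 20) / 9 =11 / 60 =0.18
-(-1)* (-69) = -69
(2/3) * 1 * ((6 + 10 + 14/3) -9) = 70/9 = 7.78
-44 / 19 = -2.32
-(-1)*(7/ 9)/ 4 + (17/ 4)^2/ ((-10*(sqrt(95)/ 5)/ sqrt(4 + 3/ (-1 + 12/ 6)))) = 7/ 36 - 289*sqrt(665)/ 3040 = -2.26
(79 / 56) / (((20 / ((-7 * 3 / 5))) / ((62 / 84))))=-2449 / 11200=-0.22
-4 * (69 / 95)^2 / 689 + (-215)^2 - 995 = 281250297706 / 6218225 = 45230.00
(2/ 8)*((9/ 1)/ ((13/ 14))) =63/ 26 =2.42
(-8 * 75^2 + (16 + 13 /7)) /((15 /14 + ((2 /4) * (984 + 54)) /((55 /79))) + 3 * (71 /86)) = -744679375 /12400041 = -60.05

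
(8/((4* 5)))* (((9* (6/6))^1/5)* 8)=144/25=5.76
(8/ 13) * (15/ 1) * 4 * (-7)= -3360/ 13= -258.46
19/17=1.12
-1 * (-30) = 30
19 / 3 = 6.33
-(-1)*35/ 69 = 35/ 69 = 0.51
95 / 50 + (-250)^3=-156249981 / 10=-15624998.10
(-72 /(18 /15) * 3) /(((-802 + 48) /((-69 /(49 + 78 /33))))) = -13662 /42601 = -0.32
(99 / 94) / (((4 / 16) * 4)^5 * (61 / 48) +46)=2376 / 106643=0.02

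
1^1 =1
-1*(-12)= 12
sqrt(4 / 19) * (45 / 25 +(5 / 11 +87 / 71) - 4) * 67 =-15.99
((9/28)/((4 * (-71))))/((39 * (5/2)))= -3/258440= -0.00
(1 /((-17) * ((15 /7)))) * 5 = -7 /51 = -0.14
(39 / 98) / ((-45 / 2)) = -13 / 735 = -0.02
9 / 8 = 1.12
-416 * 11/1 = -4576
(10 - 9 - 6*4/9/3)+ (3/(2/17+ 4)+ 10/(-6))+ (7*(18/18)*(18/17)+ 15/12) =167821/21420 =7.83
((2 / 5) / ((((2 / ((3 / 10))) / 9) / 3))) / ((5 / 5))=81 / 50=1.62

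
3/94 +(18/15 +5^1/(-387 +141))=35021/28905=1.21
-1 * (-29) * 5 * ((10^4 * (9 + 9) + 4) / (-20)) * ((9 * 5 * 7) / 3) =-137028045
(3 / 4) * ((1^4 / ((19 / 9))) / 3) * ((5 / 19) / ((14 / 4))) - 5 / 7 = -3565 / 5054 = -0.71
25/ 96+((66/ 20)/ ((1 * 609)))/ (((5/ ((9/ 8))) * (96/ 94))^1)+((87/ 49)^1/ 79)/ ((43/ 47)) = 26523083887/ 92681030400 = 0.29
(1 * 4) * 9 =36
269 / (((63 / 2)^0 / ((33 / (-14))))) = -8877 / 14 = -634.07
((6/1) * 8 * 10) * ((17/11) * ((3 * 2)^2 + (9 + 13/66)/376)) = 151977110/5687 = 26723.60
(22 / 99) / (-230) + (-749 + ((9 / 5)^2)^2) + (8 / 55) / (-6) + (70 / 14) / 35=-7355696596 / 9961875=-738.38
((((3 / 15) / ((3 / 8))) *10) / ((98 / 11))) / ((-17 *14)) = -44 / 17493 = -0.00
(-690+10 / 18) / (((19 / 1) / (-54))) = 37230 / 19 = 1959.47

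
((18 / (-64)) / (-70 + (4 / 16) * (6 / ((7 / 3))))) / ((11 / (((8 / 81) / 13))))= 7 / 2499354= 0.00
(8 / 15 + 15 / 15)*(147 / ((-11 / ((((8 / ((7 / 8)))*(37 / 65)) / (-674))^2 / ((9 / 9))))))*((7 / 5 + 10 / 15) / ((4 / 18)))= -0.01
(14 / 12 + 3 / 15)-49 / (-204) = 1.61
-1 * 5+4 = -1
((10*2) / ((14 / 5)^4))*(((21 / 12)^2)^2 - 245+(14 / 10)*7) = -3686875 / 50176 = -73.48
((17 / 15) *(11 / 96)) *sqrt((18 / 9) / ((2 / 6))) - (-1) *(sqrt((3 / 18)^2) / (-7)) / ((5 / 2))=-1 / 105 + 187 *sqrt(6) / 1440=0.31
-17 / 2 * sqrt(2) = -17 * sqrt(2) / 2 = -12.02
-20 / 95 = -4 / 19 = -0.21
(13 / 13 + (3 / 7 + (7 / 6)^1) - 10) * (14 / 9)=-311 / 27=-11.52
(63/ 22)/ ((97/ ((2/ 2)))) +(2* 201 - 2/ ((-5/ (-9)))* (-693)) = 30909171/ 10670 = 2896.83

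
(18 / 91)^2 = 324 / 8281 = 0.04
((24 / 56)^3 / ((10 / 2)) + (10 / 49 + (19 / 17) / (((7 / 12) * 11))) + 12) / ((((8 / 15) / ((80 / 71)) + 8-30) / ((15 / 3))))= -596222850 / 207111289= -2.88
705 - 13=692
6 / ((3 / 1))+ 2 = 4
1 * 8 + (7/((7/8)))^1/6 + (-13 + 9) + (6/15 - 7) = -1.27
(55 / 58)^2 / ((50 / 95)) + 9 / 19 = 278957 / 127832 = 2.18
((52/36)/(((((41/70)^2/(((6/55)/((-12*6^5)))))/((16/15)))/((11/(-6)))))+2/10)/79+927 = 306718467899/330871230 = 927.00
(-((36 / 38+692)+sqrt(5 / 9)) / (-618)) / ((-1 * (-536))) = sqrt(5) / 993744+6583 / 3146856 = 0.00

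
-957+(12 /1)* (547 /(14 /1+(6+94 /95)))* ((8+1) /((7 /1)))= -3872793 /6979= -554.92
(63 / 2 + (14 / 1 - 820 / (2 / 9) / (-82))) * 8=724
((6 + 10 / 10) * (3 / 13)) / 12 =7 / 52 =0.13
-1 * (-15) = 15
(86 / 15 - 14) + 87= 1181 / 15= 78.73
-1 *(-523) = 523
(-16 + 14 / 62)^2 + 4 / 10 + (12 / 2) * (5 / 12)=2419079 / 9610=251.73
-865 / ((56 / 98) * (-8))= 6055 / 32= 189.22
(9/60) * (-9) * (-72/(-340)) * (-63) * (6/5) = 45927/2125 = 21.61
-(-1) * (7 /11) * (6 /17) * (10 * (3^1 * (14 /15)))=1176 /187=6.29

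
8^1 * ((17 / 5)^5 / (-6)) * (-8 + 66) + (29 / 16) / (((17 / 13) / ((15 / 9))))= -89592765503 / 2550000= -35134.42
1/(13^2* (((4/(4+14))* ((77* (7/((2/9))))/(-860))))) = -860/91091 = -0.01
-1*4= -4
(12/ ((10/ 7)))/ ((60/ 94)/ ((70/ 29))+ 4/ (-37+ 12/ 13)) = 925806/ 16925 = 54.70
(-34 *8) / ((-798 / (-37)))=-5032 / 399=-12.61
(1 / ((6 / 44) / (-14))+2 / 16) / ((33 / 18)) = -2461 / 44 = -55.93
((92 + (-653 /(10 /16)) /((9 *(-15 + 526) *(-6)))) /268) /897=0.00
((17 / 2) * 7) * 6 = 357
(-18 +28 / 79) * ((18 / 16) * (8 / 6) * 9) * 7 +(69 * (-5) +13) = -157961 / 79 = -1999.51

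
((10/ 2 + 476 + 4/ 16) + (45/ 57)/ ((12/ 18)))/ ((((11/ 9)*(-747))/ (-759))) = 2529885/ 6308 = 401.06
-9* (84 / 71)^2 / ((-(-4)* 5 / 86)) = -1365336 / 25205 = -54.17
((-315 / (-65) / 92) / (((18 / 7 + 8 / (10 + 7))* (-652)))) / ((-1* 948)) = 2499 / 89201966464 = 0.00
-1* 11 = -11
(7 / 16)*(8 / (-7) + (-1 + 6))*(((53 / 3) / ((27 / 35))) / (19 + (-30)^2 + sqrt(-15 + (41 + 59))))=1704745 / 40534848 - 1855*sqrt(85) / 40534848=0.04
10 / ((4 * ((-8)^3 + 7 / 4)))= -10 / 2041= -0.00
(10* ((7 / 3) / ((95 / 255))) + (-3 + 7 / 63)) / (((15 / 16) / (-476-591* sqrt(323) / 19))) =-32200832* sqrt(323) / 16245-77805056 / 2565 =-65957.84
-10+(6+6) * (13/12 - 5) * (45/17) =-2285/17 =-134.41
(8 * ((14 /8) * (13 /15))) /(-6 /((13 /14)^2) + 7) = 292.93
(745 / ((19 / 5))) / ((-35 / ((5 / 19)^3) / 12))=-1117500 / 912247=-1.22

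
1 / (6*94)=1 / 564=0.00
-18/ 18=-1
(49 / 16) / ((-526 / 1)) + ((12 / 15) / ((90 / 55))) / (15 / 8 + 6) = 1342301 / 23859360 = 0.06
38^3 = 54872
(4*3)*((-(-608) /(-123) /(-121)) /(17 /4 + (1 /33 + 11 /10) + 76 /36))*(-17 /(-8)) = 930240 /6689683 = 0.14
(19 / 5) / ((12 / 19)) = 6.02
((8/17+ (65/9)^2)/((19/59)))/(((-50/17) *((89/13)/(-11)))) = 611454701/6848550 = 89.28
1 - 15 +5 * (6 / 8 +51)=979 / 4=244.75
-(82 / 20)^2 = -1681 / 100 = -16.81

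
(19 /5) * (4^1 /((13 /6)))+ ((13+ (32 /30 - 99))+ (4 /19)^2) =-5481914 /70395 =-77.87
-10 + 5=-5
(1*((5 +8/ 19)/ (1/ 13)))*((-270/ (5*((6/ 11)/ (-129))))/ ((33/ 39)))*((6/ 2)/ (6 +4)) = 319097.79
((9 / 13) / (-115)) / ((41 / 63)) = -567 / 61295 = -0.01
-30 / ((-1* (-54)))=-5 / 9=-0.56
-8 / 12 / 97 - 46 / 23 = -584 / 291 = -2.01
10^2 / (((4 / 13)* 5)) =65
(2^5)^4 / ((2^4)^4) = 16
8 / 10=4 / 5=0.80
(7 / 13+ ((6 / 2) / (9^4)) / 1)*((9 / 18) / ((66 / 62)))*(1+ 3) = 949964 / 938223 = 1.01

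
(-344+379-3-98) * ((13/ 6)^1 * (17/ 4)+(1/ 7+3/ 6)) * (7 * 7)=-127435/ 4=-31858.75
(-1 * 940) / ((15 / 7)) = -1316 / 3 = -438.67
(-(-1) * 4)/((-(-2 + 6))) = -1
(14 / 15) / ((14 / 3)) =1 / 5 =0.20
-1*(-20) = 20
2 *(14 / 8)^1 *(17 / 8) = 119 / 16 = 7.44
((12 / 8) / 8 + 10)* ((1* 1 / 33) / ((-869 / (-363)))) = 163 / 1264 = 0.13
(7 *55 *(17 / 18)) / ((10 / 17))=22253 / 36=618.14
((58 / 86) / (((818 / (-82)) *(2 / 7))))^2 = 69272329 / 1237210276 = 0.06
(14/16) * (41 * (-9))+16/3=-7621/24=-317.54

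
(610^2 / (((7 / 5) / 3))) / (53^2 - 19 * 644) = -84.58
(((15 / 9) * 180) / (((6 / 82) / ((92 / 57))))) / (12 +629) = 377200 / 36537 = 10.32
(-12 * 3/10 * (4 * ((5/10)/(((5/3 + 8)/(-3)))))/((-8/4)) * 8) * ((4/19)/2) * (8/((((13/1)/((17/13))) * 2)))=-176256/465595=-0.38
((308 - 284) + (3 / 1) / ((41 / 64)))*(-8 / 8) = -1176 / 41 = -28.68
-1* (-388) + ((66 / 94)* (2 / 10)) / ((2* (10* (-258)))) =388.00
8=8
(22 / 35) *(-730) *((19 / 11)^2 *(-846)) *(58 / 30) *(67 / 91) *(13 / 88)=7219746939 / 29645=243540.12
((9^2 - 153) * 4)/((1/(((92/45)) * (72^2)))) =-15261696/5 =-3052339.20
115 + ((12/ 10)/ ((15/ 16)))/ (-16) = 2873/ 25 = 114.92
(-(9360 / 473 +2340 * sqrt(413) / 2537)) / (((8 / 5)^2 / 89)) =-1301625 / 1892 -1301625 * sqrt(413) / 40592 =-1339.62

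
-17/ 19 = -0.89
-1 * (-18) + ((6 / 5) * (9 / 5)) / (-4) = 17.46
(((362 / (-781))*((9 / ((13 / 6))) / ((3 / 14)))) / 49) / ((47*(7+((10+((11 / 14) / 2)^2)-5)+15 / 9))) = -4378752 / 15512047837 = -0.00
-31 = -31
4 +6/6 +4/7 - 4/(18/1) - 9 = -230/63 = -3.65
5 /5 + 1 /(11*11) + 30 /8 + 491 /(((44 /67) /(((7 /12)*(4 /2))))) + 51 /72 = 106206 /121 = 877.74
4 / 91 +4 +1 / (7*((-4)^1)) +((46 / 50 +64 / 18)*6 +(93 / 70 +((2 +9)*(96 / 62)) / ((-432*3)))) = 245082589 / 7616700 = 32.18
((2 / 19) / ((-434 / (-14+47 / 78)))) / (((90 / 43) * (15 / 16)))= 1892 / 1142505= 0.00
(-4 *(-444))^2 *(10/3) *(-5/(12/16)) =-70092800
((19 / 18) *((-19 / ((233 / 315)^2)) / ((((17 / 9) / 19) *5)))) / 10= -27223371 / 3691652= -7.37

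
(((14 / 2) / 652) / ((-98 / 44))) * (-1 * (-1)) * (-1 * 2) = 11 / 1141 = 0.01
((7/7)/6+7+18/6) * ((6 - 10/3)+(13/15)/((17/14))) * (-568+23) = -2865719/153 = -18730.19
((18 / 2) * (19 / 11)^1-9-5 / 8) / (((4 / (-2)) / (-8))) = 521 / 22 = 23.68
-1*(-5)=5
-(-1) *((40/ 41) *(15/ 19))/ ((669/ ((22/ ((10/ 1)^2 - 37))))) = 4400/ 10944171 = 0.00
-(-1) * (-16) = -16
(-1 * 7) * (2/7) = -2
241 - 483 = -242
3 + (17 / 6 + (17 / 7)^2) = 3449 / 294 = 11.73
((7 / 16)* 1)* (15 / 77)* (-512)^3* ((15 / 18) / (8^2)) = -1638400 / 11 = -148945.45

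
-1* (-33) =33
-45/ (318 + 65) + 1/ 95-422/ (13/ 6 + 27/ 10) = -230601166/ 2656105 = -86.82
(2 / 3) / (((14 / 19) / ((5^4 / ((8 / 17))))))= 201875 / 168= 1201.64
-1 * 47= -47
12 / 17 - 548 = -9304 / 17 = -547.29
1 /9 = 0.11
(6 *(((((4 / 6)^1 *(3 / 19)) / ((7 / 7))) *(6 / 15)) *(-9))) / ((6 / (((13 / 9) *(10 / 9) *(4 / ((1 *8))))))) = -52 / 171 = -0.30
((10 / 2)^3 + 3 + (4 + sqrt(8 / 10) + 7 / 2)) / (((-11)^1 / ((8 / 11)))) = -1084 / 121-16 * sqrt(5) / 605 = -9.02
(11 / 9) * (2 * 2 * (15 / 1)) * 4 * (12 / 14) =1760 / 7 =251.43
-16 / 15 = -1.07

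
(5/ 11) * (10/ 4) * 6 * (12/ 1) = 81.82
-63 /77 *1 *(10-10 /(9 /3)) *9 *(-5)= 2700 /11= 245.45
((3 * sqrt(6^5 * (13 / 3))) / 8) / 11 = 27 * sqrt(26) / 22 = 6.26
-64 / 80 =-4 / 5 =-0.80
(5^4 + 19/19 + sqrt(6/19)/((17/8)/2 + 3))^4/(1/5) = 1260327199675904 * sqrt(114)/19827925 + 989596358583656983696/1288815125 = 768512891538.55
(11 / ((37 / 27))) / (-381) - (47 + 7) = -54.02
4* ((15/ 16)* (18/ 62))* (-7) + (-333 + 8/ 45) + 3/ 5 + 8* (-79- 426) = -4887905/ 1116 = -4379.84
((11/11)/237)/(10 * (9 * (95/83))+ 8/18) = 249/6105278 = 0.00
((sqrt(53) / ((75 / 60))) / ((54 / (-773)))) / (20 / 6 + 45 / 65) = -20098 * sqrt(53) / 7065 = -20.71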